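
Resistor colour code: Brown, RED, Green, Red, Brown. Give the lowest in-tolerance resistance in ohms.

12375 Ω

Brown → 1 (first significant figure)
Red → 2 (second significant figure)
Green → 5 (third significant figure)
Red → ×10^2 multiplier
Brown → ±1% tolerance
125 × 100 = 12500 Ω
Lowest = 12500 × (1 − 1/100) = 12375 Ω.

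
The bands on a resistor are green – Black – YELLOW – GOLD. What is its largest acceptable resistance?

525000 Ω

Green → 5 (first significant figure)
Black → 0 (second significant figure)
Yellow → ×10^4 multiplier
Gold → ±5% tolerance
50 × 10000 = 500000 Ω
Largest = 500000 × (1 + 5/100) = 525000 Ω.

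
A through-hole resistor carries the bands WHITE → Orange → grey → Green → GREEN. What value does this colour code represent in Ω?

White → 9 (first significant figure)
Orange → 3 (second significant figure)
Grey → 8 (third significant figure)
Green → ×10^5 multiplier
938 × 100000 = 93800000 Ω

93800000 Ω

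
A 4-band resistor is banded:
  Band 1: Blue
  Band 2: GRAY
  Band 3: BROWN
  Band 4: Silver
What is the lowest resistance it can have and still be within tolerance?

Blue → 6 (first significant figure)
Grey → 8 (second significant figure)
Brown → ×10 multiplier
Silver → ±10% tolerance
68 × 10 = 680 Ω
Lowest = 680 × (1 − 10/100) = 612 Ω.

612 Ω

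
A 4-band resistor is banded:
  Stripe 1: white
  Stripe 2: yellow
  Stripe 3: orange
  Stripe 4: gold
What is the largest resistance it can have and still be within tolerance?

White → 9 (first significant figure)
Yellow → 4 (second significant figure)
Orange → ×10^3 multiplier
Gold → ±5% tolerance
94 × 1000 = 94000 Ω
Largest = 94000 × (1 + 5/100) = 98700 Ω.

98700 Ω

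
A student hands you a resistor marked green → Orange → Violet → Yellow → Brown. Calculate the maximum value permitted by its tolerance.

5423700 Ω

Green → 5 (first significant figure)
Orange → 3 (second significant figure)
Violet → 7 (third significant figure)
Yellow → ×10^4 multiplier
Brown → ±1% tolerance
537 × 10000 = 5370000 Ω
Maximum = 5370000 × (1 + 1/100) = 5423700 Ω.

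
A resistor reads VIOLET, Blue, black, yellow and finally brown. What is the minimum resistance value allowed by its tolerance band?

7524000 Ω

Violet → 7 (first significant figure)
Blue → 6 (second significant figure)
Black → 0 (third significant figure)
Yellow → ×10^4 multiplier
Brown → ±1% tolerance
760 × 10000 = 7600000 Ω
Minimum = 7600000 × (1 − 1/100) = 7524000 Ω.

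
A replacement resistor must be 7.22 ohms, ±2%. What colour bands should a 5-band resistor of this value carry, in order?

violet, red, red, silver, red

7.22 Ω = 722 × 10^-2.
7 → violet
2 → red
2 → red
Multiplier 10^-2 → silver.
±2% tolerance → red.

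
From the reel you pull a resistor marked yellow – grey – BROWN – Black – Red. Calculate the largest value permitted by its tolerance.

490.62 Ω

Yellow → 4 (first significant figure)
Grey → 8 (second significant figure)
Brown → 1 (third significant figure)
Black → ×1 multiplier
Red → ±2% tolerance
481 × 1 = 481 Ω
Largest = 481 × (1 + 2/100) = 490.62 Ω.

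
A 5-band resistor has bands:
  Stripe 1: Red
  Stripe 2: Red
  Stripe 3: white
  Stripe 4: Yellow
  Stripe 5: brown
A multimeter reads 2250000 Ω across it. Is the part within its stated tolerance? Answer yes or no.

Red → 2 (first significant figure)
Red → 2 (second significant figure)
White → 9 (third significant figure)
Yellow → ×10^4 multiplier
Brown → ±1% tolerance
229 × 10000 = 2290000 Ω
Allowed range: 2267100 Ω to 2312900 Ω.
2250000 Ω lies outside that range.

no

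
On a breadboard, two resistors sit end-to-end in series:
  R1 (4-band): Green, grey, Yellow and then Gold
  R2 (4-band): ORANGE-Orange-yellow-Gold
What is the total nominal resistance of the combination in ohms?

R1: green, grey → 58; yellow ×10^4 → 580000 Ω.
R2: orange, orange → 33; yellow ×10^4 → 330000 Ω.
Series: 580000 + 330000 = 910000 Ω.

910000 Ω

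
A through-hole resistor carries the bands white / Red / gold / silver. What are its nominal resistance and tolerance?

White → 9 (first significant figure)
Red → 2 (second significant figure)
Gold → ×0.1 multiplier
Silver → ±10% tolerance
92 × 0.1 = 9.2 Ω

9.2 Ω ±10%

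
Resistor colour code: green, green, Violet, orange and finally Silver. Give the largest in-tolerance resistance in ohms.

Green → 5 (first significant figure)
Green → 5 (second significant figure)
Violet → 7 (third significant figure)
Orange → ×10^3 multiplier
Silver → ±10% tolerance
557 × 1000 = 557000 Ω
Largest = 557000 × (1 + 10/100) = 612700 Ω.

612700 Ω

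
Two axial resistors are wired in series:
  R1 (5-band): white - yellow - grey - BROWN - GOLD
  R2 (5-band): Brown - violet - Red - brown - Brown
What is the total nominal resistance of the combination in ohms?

R1: white, yellow, grey → 948; brown ×10 → 9480 Ω.
R2: brown, violet, red → 172; brown ×10 → 1720 Ω.
Series: 9480 + 1720 = 11200 Ω.

11200 Ω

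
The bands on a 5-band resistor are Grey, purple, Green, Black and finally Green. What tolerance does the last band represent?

±0.5%

The last band, green, is the tolerance band.
Green corresponds to ±0.5%.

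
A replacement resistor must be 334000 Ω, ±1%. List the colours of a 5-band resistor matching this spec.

334000 Ω = 334 × 10^3.
3 → orange
3 → orange
4 → yellow
Multiplier 10^3 → orange.
±1% tolerance → brown.

orange, orange, yellow, orange, brown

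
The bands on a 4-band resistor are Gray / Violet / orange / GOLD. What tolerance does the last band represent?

The last band, gold, is the tolerance band.
Gold corresponds to ±5%.

±5%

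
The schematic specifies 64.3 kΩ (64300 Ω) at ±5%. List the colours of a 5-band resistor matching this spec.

64300 Ω = 643 × 10^2.
6 → blue
4 → yellow
3 → orange
Multiplier 10^2 → red.
±5% tolerance → gold.

blue, yellow, orange, red, gold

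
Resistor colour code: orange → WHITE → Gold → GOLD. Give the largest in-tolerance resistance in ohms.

Orange → 3 (first significant figure)
White → 9 (second significant figure)
Gold → ×0.1 multiplier
Gold → ±5% tolerance
39 × 0.1 = 3.9 Ω
Largest = 3.9 × (1 + 5/100) = 4.095 Ω.

4.095 Ω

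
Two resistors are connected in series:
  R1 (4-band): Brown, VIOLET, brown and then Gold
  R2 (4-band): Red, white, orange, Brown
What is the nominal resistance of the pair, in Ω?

29170 Ω

R1: brown, violet → 17; brown ×10 → 170 Ω.
R2: red, white → 29; orange ×10^3 → 29000 Ω.
Series: 170 + 29000 = 29170 Ω.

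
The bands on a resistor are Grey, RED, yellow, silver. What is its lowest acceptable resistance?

Grey → 8 (first significant figure)
Red → 2 (second significant figure)
Yellow → ×10^4 multiplier
Silver → ±10% tolerance
82 × 10000 = 820000 Ω
Lowest = 820000 × (1 − 10/100) = 738000 Ω.

738000 Ω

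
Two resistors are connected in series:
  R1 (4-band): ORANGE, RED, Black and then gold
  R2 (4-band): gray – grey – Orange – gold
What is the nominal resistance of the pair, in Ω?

R1: orange, red → 32; black ×1 → 32 Ω.
R2: grey, grey → 88; orange ×10^3 → 88000 Ω.
Series: 32 + 88000 = 88032 Ω.

88032 Ω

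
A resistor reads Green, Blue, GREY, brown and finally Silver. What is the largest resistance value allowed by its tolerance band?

Green → 5 (first significant figure)
Blue → 6 (second significant figure)
Grey → 8 (third significant figure)
Brown → ×10 multiplier
Silver → ±10% tolerance
568 × 10 = 5680 Ω
Largest = 5680 × (1 + 10/100) = 6248 Ω.

6248 Ω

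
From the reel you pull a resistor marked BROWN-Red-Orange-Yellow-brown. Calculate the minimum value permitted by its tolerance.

1217700 Ω

Brown → 1 (first significant figure)
Red → 2 (second significant figure)
Orange → 3 (third significant figure)
Yellow → ×10^4 multiplier
Brown → ±1% tolerance
123 × 10000 = 1230000 Ω
Minimum = 1230000 × (1 − 1/100) = 1217700 Ω.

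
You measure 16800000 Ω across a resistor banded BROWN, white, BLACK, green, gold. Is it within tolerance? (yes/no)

no

Brown → 1 (first significant figure)
White → 9 (second significant figure)
Black → 0 (third significant figure)
Green → ×10^5 multiplier
Gold → ±5% tolerance
190 × 100000 = 19000000 Ω
Allowed range: 18050000 Ω to 19950000 Ω.
16800000 Ω lies outside that range.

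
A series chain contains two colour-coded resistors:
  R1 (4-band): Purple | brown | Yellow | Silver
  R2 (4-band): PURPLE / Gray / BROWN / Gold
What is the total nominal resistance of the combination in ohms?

710780 Ω

R1: violet, brown → 71; yellow ×10^4 → 710000 Ω.
R2: violet, grey → 78; brown ×10 → 780 Ω.
Series: 710000 + 780 = 710780 Ω.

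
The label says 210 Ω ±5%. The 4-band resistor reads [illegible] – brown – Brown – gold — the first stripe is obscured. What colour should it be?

210 Ω = 21 × 10^1.
The first band gives digit 2 of the significand, and 2 is red.

red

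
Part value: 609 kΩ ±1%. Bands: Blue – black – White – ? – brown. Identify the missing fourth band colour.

orange

609000 Ω = 609 × 10^3.
The fourth band is the multiplier, 10^3, which is orange.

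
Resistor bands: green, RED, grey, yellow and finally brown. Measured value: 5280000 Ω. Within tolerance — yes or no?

yes

Green → 5 (first significant figure)
Red → 2 (second significant figure)
Grey → 8 (third significant figure)
Yellow → ×10^4 multiplier
Brown → ±1% tolerance
528 × 10000 = 5280000 Ω
Allowed range: 5227200 Ω to 5332800 Ω.
5280000 Ω lies inside that range.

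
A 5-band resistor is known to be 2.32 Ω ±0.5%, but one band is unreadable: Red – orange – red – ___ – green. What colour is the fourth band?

2.32 Ω = 232 × 10^-2.
The fourth band is the multiplier, 10^-2, which is silver.

silver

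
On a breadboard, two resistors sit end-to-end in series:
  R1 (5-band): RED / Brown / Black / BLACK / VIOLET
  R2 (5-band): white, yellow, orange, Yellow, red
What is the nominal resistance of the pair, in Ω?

9430210 Ω

R1: red, brown, black → 210; black ×1 → 210 Ω.
R2: white, yellow, orange → 943; yellow ×10^4 → 9430000 Ω.
Series: 210 + 9430000 = 9430210 Ω.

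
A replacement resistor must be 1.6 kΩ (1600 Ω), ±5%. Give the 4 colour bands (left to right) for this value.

1600 Ω = 16 × 10^2.
1 → brown
6 → blue
Multiplier 10^2 → red.
±5% tolerance → gold.

brown, blue, red, gold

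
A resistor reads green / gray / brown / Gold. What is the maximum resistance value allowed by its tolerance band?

609 Ω

Green → 5 (first significant figure)
Grey → 8 (second significant figure)
Brown → ×10 multiplier
Gold → ±5% tolerance
58 × 10 = 580 Ω
Maximum = 580 × (1 + 5/100) = 609 Ω.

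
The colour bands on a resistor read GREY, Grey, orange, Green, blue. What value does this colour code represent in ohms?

88300000 Ω

Grey → 8 (first significant figure)
Grey → 8 (second significant figure)
Orange → 3 (third significant figure)
Green → ×10^5 multiplier
883 × 100000 = 88300000 Ω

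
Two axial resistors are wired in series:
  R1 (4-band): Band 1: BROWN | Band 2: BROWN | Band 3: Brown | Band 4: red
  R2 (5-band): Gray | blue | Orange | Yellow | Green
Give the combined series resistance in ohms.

8630110 Ω

R1: brown, brown → 11; brown ×10 → 110 Ω.
R2: grey, blue, orange → 863; yellow ×10^4 → 8630000 Ω.
Series: 110 + 8630000 = 8630110 Ω.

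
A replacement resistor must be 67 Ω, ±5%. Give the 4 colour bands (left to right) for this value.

blue, violet, black, gold

67 Ω = 67 × 10^0.
6 → blue
7 → violet
Multiplier 10^0 → black.
±5% tolerance → gold.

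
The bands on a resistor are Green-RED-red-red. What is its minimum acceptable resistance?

Green → 5 (first significant figure)
Red → 2 (second significant figure)
Red → ×10^2 multiplier
Red → ±2% tolerance
52 × 100 = 5200 Ω
Minimum = 5200 × (1 − 2/100) = 5096 Ω.

5096 Ω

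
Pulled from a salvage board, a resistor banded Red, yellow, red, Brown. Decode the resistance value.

2400 Ω

Red → 2 (first significant figure)
Yellow → 4 (second significant figure)
Red → ×10^2 multiplier
24 × 100 = 2400 Ω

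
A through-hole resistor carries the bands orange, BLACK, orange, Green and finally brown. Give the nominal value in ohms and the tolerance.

30300000 Ω ±1%

Orange → 3 (first significant figure)
Black → 0 (second significant figure)
Orange → 3 (third significant figure)
Green → ×10^5 multiplier
Brown → ±1% tolerance
303 × 100000 = 30300000 Ω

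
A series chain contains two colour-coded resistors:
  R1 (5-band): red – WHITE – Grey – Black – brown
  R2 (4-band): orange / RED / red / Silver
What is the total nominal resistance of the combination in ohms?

R1: red, white, grey → 298; black ×1 → 298 Ω.
R2: orange, red → 32; red ×10^2 → 3200 Ω.
Series: 298 + 3200 = 3498 Ω.

3498 Ω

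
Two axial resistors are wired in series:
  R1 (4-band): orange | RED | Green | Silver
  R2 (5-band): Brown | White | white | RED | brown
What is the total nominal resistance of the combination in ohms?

R1: orange, red → 32; green ×10^5 → 3200000 Ω.
R2: brown, white, white → 199; red ×10^2 → 19900 Ω.
Series: 3200000 + 19900 = 3219900 Ω.

3219900 Ω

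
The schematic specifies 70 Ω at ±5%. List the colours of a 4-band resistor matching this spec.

70 Ω = 70 × 10^0.
7 → violet
0 → black
Multiplier 10^0 → black.
±5% tolerance → gold.

violet, black, black, gold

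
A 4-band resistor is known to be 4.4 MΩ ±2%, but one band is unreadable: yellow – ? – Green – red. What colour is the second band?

yellow

4400000 Ω = 44 × 10^5.
The second band gives digit 4 of the significand, and 4 is yellow.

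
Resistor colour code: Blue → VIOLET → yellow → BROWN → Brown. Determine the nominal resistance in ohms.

Blue → 6 (first significant figure)
Violet → 7 (second significant figure)
Yellow → 4 (third significant figure)
Brown → ×10 multiplier
674 × 10 = 6740 Ω

6740 Ω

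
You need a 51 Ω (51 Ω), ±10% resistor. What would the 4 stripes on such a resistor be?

green, brown, black, silver

51 Ω = 51 × 10^0.
5 → green
1 → brown
Multiplier 10^0 → black.
±10% tolerance → silver.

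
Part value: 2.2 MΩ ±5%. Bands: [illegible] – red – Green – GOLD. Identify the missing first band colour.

red

2200000 Ω = 22 × 10^5.
The first band gives digit 2 of the significand, and 2 is red.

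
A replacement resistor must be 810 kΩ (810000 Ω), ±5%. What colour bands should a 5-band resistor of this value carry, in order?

810000 Ω = 810 × 10^3.
8 → grey
1 → brown
0 → black
Multiplier 10^3 → orange.
±5% tolerance → gold.

grey, brown, black, orange, gold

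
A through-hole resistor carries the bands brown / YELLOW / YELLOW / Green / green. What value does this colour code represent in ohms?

14400000 Ω

Brown → 1 (first significant figure)
Yellow → 4 (second significant figure)
Yellow → 4 (third significant figure)
Green → ×10^5 multiplier
144 × 100000 = 14400000 Ω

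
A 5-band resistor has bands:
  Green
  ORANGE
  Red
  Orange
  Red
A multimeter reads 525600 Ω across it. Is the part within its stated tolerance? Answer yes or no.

Green → 5 (first significant figure)
Orange → 3 (second significant figure)
Red → 2 (third significant figure)
Orange → ×10^3 multiplier
Red → ±2% tolerance
532 × 1000 = 532000 Ω
Allowed range: 521360 Ω to 542640 Ω.
525600 Ω lies inside that range.

yes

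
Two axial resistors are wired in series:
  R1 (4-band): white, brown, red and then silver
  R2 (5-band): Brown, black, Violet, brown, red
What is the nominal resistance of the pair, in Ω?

10170 Ω

R1: white, brown → 91; red ×10^2 → 9100 Ω.
R2: brown, black, violet → 107; brown ×10 → 1070 Ω.
Series: 9100 + 1070 = 10170 Ω.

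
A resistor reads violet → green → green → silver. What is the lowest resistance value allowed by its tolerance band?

Violet → 7 (first significant figure)
Green → 5 (second significant figure)
Green → ×10^5 multiplier
Silver → ±10% tolerance
75 × 100000 = 7500000 Ω
Lowest = 7500000 × (1 − 10/100) = 6750000 Ω.

6750000 Ω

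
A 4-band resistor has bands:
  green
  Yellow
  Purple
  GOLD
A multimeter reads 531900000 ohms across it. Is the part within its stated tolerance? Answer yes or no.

Green → 5 (first significant figure)
Yellow → 4 (second significant figure)
Violet → ×10^7 multiplier
Gold → ±5% tolerance
54 × 10000000 = 540000000 Ω
Allowed range: 513000000 Ω to 567000000 Ω.
531900000 ohms lies inside that range.

yes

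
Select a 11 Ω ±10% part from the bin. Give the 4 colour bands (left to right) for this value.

11 Ω = 11 × 10^0.
1 → brown
1 → brown
Multiplier 10^0 → black.
±10% tolerance → silver.

brown, brown, black, silver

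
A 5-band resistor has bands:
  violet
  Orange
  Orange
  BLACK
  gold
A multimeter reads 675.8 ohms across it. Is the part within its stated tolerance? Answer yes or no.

Violet → 7 (first significant figure)
Orange → 3 (second significant figure)
Orange → 3 (third significant figure)
Black → ×1 multiplier
Gold → ±5% tolerance
733 × 1 = 733 Ω
Allowed range: 696.35 Ω to 769.65 Ω.
675.8 ohms lies outside that range.

no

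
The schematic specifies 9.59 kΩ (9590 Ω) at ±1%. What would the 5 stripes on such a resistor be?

9590 Ω = 959 × 10^1.
9 → white
5 → green
9 → white
Multiplier 10^1 → brown.
±1% tolerance → brown.

white, green, white, brown, brown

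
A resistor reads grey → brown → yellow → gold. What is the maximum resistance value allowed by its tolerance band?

Grey → 8 (first significant figure)
Brown → 1 (second significant figure)
Yellow → ×10^4 multiplier
Gold → ±5% tolerance
81 × 10000 = 810000 Ω
Maximum = 810000 × (1 + 5/100) = 850500 Ω.

850500 Ω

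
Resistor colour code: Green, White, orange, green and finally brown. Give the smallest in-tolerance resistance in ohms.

58707000 Ω

Green → 5 (first significant figure)
White → 9 (second significant figure)
Orange → 3 (third significant figure)
Green → ×10^5 multiplier
Brown → ±1% tolerance
593 × 100000 = 59300000 Ω
Smallest = 59300000 × (1 − 1/100) = 58707000 Ω.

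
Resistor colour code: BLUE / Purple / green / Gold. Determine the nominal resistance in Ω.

6700000 Ω

Blue → 6 (first significant figure)
Violet → 7 (second significant figure)
Green → ×10^5 multiplier
67 × 100000 = 6700000 Ω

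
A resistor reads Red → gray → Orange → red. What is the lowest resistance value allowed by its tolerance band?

Red → 2 (first significant figure)
Grey → 8 (second significant figure)
Orange → ×10^3 multiplier
Red → ±2% tolerance
28 × 1000 = 28000 Ω
Lowest = 28000 × (1 − 2/100) = 27440 Ω.

27440 Ω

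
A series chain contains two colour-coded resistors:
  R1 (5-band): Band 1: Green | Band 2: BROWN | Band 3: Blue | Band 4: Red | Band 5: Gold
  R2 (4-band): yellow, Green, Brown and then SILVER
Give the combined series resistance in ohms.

R1: green, brown, blue → 516; red ×10^2 → 51600 Ω.
R2: yellow, green → 45; brown ×10 → 450 Ω.
Series: 51600 + 450 = 52050 Ω.

52050 Ω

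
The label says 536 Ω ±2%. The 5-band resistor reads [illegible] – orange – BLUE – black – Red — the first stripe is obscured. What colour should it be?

green

536 Ω = 536 × 10^0.
The first band gives digit 5 of the significand, and 5 is green.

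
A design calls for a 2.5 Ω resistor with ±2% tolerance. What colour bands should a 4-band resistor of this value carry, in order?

2.5 Ω = 25 × 10^-1.
2 → red
5 → green
Multiplier 10^-1 → gold.
±2% tolerance → red.

red, green, gold, red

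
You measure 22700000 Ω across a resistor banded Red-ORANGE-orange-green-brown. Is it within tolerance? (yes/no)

Red → 2 (first significant figure)
Orange → 3 (second significant figure)
Orange → 3 (third significant figure)
Green → ×10^5 multiplier
Brown → ±1% tolerance
233 × 100000 = 23300000 Ω
Allowed range: 23067000 Ω to 23533000 Ω.
22700000 Ω lies outside that range.

no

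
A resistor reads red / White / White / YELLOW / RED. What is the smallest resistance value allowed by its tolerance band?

2930200 Ω

Red → 2 (first significant figure)
White → 9 (second significant figure)
White → 9 (third significant figure)
Yellow → ×10^4 multiplier
Red → ±2% tolerance
299 × 10000 = 2990000 Ω
Smallest = 2990000 × (1 − 2/100) = 2930200 Ω.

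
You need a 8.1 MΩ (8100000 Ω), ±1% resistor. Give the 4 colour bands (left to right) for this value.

grey, brown, green, brown

8100000 Ω = 81 × 10^5.
8 → grey
1 → brown
Multiplier 10^5 → green.
±1% tolerance → brown.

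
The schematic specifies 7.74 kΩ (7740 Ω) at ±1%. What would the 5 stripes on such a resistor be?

violet, violet, yellow, brown, brown

7740 Ω = 774 × 10^1.
7 → violet
7 → violet
4 → yellow
Multiplier 10^1 → brown.
±1% tolerance → brown.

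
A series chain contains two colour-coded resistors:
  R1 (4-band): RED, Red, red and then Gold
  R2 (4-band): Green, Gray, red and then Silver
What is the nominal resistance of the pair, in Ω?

R1: red, red → 22; red ×10^2 → 2200 Ω.
R2: green, grey → 58; red ×10^2 → 5800 Ω.
Series: 2200 + 5800 = 8000 Ω.

8000 Ω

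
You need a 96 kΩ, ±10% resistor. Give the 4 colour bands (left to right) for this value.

96000 Ω = 96 × 10^3.
9 → white
6 → blue
Multiplier 10^3 → orange.
±10% tolerance → silver.

white, blue, orange, silver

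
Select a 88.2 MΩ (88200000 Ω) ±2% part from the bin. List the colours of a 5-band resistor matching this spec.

grey, grey, red, green, red

88200000 Ω = 882 × 10^5.
8 → grey
8 → grey
2 → red
Multiplier 10^5 → green.
±2% tolerance → red.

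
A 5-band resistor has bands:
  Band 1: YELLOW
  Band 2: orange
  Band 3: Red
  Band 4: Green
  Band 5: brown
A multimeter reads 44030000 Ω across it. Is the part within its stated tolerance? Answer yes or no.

Yellow → 4 (first significant figure)
Orange → 3 (second significant figure)
Red → 2 (third significant figure)
Green → ×10^5 multiplier
Brown → ±1% tolerance
432 × 100000 = 43200000 Ω
Allowed range: 42768000 Ω to 43632000 Ω.
44030000 Ω lies outside that range.

no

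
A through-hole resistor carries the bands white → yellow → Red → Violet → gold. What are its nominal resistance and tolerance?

White → 9 (first significant figure)
Yellow → 4 (second significant figure)
Red → 2 (third significant figure)
Violet → ×10^7 multiplier
Gold → ±5% tolerance
942 × 10000000 = 9420000000 Ω

9420000000 Ω ±5%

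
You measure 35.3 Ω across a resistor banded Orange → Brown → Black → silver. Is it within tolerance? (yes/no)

no

Orange → 3 (first significant figure)
Brown → 1 (second significant figure)
Black → ×1 multiplier
Silver → ±10% tolerance
31 × 1 = 31 Ω
Allowed range: 27.9 Ω to 34.1 Ω.
35.3 Ω lies outside that range.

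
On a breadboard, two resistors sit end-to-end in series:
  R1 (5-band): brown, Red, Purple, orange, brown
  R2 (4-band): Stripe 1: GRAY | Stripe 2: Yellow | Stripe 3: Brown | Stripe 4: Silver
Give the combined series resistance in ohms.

R1: brown, red, violet → 127; orange ×10^3 → 127000 Ω.
R2: grey, yellow → 84; brown ×10 → 840 Ω.
Series: 127000 + 840 = 127840 Ω.

127840 Ω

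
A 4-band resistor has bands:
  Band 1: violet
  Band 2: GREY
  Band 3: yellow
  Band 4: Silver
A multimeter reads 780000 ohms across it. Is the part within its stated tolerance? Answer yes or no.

Violet → 7 (first significant figure)
Grey → 8 (second significant figure)
Yellow → ×10^4 multiplier
Silver → ±10% tolerance
78 × 10000 = 780000 Ω
Allowed range: 702000 Ω to 858000 Ω.
780000 ohms lies inside that range.

yes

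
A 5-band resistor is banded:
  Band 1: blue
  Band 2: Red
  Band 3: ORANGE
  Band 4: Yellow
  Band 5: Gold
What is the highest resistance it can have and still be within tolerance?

6541500 Ω

Blue → 6 (first significant figure)
Red → 2 (second significant figure)
Orange → 3 (third significant figure)
Yellow → ×10^4 multiplier
Gold → ±5% tolerance
623 × 10000 = 6230000 Ω
Highest = 6230000 × (1 + 5/100) = 6541500 Ω.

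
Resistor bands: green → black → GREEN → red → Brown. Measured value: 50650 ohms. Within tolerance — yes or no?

yes

Green → 5 (first significant figure)
Black → 0 (second significant figure)
Green → 5 (third significant figure)
Red → ×10^2 multiplier
Brown → ±1% tolerance
505 × 100 = 50500 Ω
Allowed range: 49995 Ω to 51005 Ω.
50650 ohms lies inside that range.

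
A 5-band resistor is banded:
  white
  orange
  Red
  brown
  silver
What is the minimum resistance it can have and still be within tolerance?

White → 9 (first significant figure)
Orange → 3 (second significant figure)
Red → 2 (third significant figure)
Brown → ×10 multiplier
Silver → ±10% tolerance
932 × 10 = 9320 Ω
Minimum = 9320 × (1 − 10/100) = 8388 Ω.

8388 Ω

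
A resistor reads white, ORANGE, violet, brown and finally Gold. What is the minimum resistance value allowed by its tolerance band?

8901.5 Ω

White → 9 (first significant figure)
Orange → 3 (second significant figure)
Violet → 7 (third significant figure)
Brown → ×10 multiplier
Gold → ±5% tolerance
937 × 10 = 9370 Ω
Minimum = 9370 × (1 − 5/100) = 8901.5 Ω.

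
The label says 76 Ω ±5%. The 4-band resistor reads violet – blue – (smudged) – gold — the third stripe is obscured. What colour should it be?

black

76 Ω = 76 × 10^0.
The third band is the multiplier, 10^0, which is black.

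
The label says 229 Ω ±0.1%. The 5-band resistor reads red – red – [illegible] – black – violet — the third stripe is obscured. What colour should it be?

white

229 Ω = 229 × 10^0.
The third band gives digit 9 of the significand, and 9 is white.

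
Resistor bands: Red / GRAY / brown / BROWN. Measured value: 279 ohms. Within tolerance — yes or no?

yes

Red → 2 (first significant figure)
Grey → 8 (second significant figure)
Brown → ×10 multiplier
Brown → ±1% tolerance
28 × 10 = 280 Ω
Allowed range: 277.2 Ω to 282.8 Ω.
279 ohms lies inside that range.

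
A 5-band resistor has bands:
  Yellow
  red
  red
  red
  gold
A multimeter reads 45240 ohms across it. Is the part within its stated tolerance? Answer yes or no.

no

Yellow → 4 (first significant figure)
Red → 2 (second significant figure)
Red → 2 (third significant figure)
Red → ×10^2 multiplier
Gold → ±5% tolerance
422 × 100 = 42200 Ω
Allowed range: 40090 Ω to 44310 Ω.
45240 ohms lies outside that range.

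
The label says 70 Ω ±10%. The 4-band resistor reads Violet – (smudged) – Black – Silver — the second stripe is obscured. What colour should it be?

black

70 Ω = 70 × 10^0.
The second band gives digit 0 of the significand, and 0 is black.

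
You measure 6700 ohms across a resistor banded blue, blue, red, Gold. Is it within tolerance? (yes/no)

Blue → 6 (first significant figure)
Blue → 6 (second significant figure)
Red → ×10^2 multiplier
Gold → ±5% tolerance
66 × 100 = 6600 Ω
Allowed range: 6270 Ω to 6930 Ω.
6700 ohms lies inside that range.

yes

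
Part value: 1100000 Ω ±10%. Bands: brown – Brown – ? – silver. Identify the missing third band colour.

green

1100000 Ω = 11 × 10^5.
The third band is the multiplier, 10^5, which is green.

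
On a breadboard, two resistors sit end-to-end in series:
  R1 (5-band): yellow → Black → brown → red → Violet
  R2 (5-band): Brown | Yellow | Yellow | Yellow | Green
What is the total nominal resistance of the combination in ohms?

R1: yellow, black, brown → 401; red ×10^2 → 40100 Ω.
R2: brown, yellow, yellow → 144; yellow ×10^4 → 1440000 Ω.
Series: 40100 + 1440000 = 1480100 Ω.

1480100 Ω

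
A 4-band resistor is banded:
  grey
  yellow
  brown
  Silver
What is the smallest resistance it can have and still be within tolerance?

Grey → 8 (first significant figure)
Yellow → 4 (second significant figure)
Brown → ×10 multiplier
Silver → ±10% tolerance
84 × 10 = 840 Ω
Smallest = 840 × (1 − 10/100) = 756 Ω.

756 Ω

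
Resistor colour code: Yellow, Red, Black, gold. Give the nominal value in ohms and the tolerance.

42 Ω ±5%

Yellow → 4 (first significant figure)
Red → 2 (second significant figure)
Black → ×1 multiplier
Gold → ±5% tolerance
42 × 1 = 42 Ω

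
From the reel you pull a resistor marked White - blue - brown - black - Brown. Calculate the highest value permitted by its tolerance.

970.61 Ω

White → 9 (first significant figure)
Blue → 6 (second significant figure)
Brown → 1 (third significant figure)
Black → ×1 multiplier
Brown → ±1% tolerance
961 × 1 = 961 Ω
Highest = 961 × (1 + 1/100) = 970.61 Ω.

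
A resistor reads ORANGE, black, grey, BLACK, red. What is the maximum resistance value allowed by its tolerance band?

Orange → 3 (first significant figure)
Black → 0 (second significant figure)
Grey → 8 (third significant figure)
Black → ×1 multiplier
Red → ±2% tolerance
308 × 1 = 308 Ω
Maximum = 308 × (1 + 2/100) = 314.16 Ω.

314.16 Ω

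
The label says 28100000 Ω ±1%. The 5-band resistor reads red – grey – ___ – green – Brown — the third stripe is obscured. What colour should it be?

28100000 Ω = 281 × 10^5.
The third band gives digit 1 of the significand, and 1 is brown.

brown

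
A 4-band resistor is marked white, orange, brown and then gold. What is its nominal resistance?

White → 9 (first significant figure)
Orange → 3 (second significant figure)
Brown → ×10 multiplier
93 × 10 = 930 Ω

930 Ω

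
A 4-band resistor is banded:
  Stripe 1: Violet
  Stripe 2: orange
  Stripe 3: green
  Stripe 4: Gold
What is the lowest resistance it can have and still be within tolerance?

6935000 Ω

Violet → 7 (first significant figure)
Orange → 3 (second significant figure)
Green → ×10^5 multiplier
Gold → ±5% tolerance
73 × 100000 = 7300000 Ω
Lowest = 7300000 × (1 − 5/100) = 6935000 Ω.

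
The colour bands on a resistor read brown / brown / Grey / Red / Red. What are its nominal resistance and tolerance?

Brown → 1 (first significant figure)
Brown → 1 (second significant figure)
Grey → 8 (third significant figure)
Red → ×10^2 multiplier
Red → ±2% tolerance
118 × 100 = 11800 Ω

11800 Ω ±2%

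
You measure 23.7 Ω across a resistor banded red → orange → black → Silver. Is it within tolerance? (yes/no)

yes

Red → 2 (first significant figure)
Orange → 3 (second significant figure)
Black → ×1 multiplier
Silver → ±10% tolerance
23 × 1 = 23 Ω
Allowed range: 20.7 Ω to 25.3 Ω.
23.7 Ω lies inside that range.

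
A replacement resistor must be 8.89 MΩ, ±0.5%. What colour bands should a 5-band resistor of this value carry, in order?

grey, grey, white, yellow, green

8890000 Ω = 889 × 10^4.
8 → grey
8 → grey
9 → white
Multiplier 10^4 → yellow.
±0.5% tolerance → green.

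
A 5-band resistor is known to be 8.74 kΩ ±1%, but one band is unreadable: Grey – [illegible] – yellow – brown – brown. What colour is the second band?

8740 Ω = 874 × 10^1.
The second band gives digit 7 of the significand, and 7 is violet.

violet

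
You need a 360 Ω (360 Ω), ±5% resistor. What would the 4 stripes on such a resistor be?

orange, blue, brown, gold

360 Ω = 36 × 10^1.
3 → orange
6 → blue
Multiplier 10^1 → brown.
±5% tolerance → gold.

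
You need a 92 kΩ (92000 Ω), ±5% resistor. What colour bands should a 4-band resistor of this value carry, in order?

92000 Ω = 92 × 10^3.
9 → white
2 → red
Multiplier 10^3 → orange.
±5% tolerance → gold.

white, red, orange, gold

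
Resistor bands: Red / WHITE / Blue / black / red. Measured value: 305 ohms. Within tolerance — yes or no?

no

Red → 2 (first significant figure)
White → 9 (second significant figure)
Blue → 6 (third significant figure)
Black → ×1 multiplier
Red → ±2% tolerance
296 × 1 = 296 Ω
Allowed range: 290.08 Ω to 301.92 Ω.
305 ohms lies outside that range.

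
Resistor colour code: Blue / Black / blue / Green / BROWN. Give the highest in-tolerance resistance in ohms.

61206000 Ω

Blue → 6 (first significant figure)
Black → 0 (second significant figure)
Blue → 6 (third significant figure)
Green → ×10^5 multiplier
Brown → ±1% tolerance
606 × 100000 = 60600000 Ω
Highest = 60600000 × (1 + 1/100) = 61206000 Ω.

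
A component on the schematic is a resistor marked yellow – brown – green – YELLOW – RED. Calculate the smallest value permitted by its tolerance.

Yellow → 4 (first significant figure)
Brown → 1 (second significant figure)
Green → 5 (third significant figure)
Yellow → ×10^4 multiplier
Red → ±2% tolerance
415 × 10000 = 4150000 Ω
Smallest = 4150000 × (1 − 2/100) = 4067000 Ω.

4067000 Ω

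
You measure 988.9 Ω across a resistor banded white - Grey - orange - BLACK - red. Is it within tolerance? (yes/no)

yes

White → 9 (first significant figure)
Grey → 8 (second significant figure)
Orange → 3 (third significant figure)
Black → ×1 multiplier
Red → ±2% tolerance
983 × 1 = 983 Ω
Allowed range: 963.34 Ω to 1002.66 Ω.
988.9 Ω lies inside that range.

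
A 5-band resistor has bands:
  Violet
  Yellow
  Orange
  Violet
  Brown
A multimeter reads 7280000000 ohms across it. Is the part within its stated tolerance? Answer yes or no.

Violet → 7 (first significant figure)
Yellow → 4 (second significant figure)
Orange → 3 (third significant figure)
Violet → ×10^7 multiplier
Brown → ±1% tolerance
743 × 10000000 = 7430000000 Ω
Allowed range: 7355700000 Ω to 7504300000 Ω.
7280000000 ohms lies outside that range.

no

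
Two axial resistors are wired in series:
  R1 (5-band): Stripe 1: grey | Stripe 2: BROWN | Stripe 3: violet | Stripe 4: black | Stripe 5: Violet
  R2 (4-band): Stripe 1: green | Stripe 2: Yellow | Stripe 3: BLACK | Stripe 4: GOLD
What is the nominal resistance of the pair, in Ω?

R1: grey, brown, violet → 817; black ×1 → 817 Ω.
R2: green, yellow → 54; black ×1 → 54 Ω.
Series: 817 + 54 = 871 Ω.

871 Ω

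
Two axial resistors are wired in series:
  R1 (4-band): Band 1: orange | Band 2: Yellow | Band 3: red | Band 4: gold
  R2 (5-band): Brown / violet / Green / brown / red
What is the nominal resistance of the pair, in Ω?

R1: orange, yellow → 34; red ×10^2 → 3400 Ω.
R2: brown, violet, green → 175; brown ×10 → 1750 Ω.
Series: 3400 + 1750 = 5150 Ω.

5150 Ω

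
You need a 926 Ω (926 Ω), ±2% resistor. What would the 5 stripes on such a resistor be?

926 Ω = 926 × 10^0.
9 → white
2 → red
6 → blue
Multiplier 10^0 → black.
±2% tolerance → red.

white, red, blue, black, red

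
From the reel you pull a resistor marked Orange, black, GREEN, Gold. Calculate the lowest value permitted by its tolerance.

Orange → 3 (first significant figure)
Black → 0 (second significant figure)
Green → ×10^5 multiplier
Gold → ±5% tolerance
30 × 100000 = 3000000 Ω
Lowest = 3000000 × (1 − 5/100) = 2850000 Ω.

2850000 Ω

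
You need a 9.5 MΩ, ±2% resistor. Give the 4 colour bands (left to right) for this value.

9500000 Ω = 95 × 10^5.
9 → white
5 → green
Multiplier 10^5 → green.
±2% tolerance → red.

white, green, green, red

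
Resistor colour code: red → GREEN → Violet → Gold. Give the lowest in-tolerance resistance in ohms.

237500000 Ω

Red → 2 (first significant figure)
Green → 5 (second significant figure)
Violet → ×10^7 multiplier
Gold → ±5% tolerance
25 × 10000000 = 250000000 Ω
Lowest = 250000000 × (1 − 5/100) = 237500000 Ω.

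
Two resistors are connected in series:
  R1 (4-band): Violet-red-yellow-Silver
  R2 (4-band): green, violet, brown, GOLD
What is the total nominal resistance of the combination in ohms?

720570 Ω

R1: violet, red → 72; yellow ×10^4 → 720000 Ω.
R2: green, violet → 57; brown ×10 → 570 Ω.
Series: 720000 + 570 = 720570 Ω.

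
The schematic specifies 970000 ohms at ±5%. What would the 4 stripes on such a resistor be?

970000 Ω = 97 × 10^4.
9 → white
7 → violet
Multiplier 10^4 → yellow.
±5% tolerance → gold.

white, violet, yellow, gold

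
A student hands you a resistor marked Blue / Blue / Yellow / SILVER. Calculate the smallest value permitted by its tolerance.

594000 Ω

Blue → 6 (first significant figure)
Blue → 6 (second significant figure)
Yellow → ×10^4 multiplier
Silver → ±10% tolerance
66 × 10000 = 660000 Ω
Smallest = 660000 × (1 − 10/100) = 594000 Ω.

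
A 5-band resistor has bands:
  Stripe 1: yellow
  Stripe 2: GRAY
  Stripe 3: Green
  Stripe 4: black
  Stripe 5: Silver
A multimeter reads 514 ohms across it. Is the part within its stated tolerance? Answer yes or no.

yes

Yellow → 4 (first significant figure)
Grey → 8 (second significant figure)
Green → 5 (third significant figure)
Black → ×1 multiplier
Silver → ±10% tolerance
485 × 1 = 485 Ω
Allowed range: 436.5 Ω to 533.5 Ω.
514 ohms lies inside that range.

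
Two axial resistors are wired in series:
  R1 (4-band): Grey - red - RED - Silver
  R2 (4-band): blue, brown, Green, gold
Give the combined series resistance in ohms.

R1: grey, red → 82; red ×10^2 → 8200 Ω.
R2: blue, brown → 61; green ×10^5 → 6100000 Ω.
Series: 8200 + 6100000 = 6108200 Ω.

6108200 Ω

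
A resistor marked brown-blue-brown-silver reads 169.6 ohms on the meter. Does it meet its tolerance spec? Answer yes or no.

Brown → 1 (first significant figure)
Blue → 6 (second significant figure)
Brown → ×10 multiplier
Silver → ±10% tolerance
16 × 10 = 160 Ω
Allowed range: 144 Ω to 176 Ω.
169.6 ohms lies inside that range.

yes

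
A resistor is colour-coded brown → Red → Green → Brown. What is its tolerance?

The last band, brown, is the tolerance band.
Brown corresponds to ±1%.

±1%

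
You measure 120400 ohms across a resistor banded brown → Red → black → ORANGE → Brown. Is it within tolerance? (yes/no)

Brown → 1 (first significant figure)
Red → 2 (second significant figure)
Black → 0 (third significant figure)
Orange → ×10^3 multiplier
Brown → ±1% tolerance
120 × 1000 = 120000 Ω
Allowed range: 118800 Ω to 121200 Ω.
120400 ohms lies inside that range.

yes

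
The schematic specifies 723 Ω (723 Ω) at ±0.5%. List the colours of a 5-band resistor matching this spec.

723 Ω = 723 × 10^0.
7 → violet
2 → red
3 → orange
Multiplier 10^0 → black.
±0.5% tolerance → green.

violet, red, orange, black, green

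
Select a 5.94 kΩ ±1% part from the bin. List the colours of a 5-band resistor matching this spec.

green, white, yellow, brown, brown

5940 Ω = 594 × 10^1.
5 → green
9 → white
4 → yellow
Multiplier 10^1 → brown.
±1% tolerance → brown.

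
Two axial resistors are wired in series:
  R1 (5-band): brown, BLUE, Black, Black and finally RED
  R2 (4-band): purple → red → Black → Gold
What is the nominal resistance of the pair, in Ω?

232 Ω

R1: brown, blue, black → 160; black ×1 → 160 Ω.
R2: violet, red → 72; black ×1 → 72 Ω.
Series: 160 + 72 = 232 Ω.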